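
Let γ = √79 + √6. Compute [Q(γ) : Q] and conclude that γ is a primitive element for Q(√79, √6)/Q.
[Q(γ) : Q] = 4 (equivalently, Q(γ) = Q(√79, √6))

Obviously Q(γ) ⊆ Q(√79, √6), and [Q(√79, √6):Q] = 4 (since 79, 6 are distinct squarefree integers > 1 with 474 not a perfect square). To show equality we compute the minimal polynomial of γ. From γ = √79 + √6: γ^2 = 79 + 2√(474) + 6 = 85 + 2√(474), so γ^2 - 85 = 2√(474); squaring, (γ^2 - 85)^2 = 4·474, i.e. γ^4 - 170γ^2 + 7225 - 1896 = 0, i.e. γ^4 - 170γ^2 + 5329 = 0. So γ is a root of x^4 - 170x^2 + 5329. This polynomial is irreducible over Q: it has no rational root (each ±√79 ± √6 is irrational), and any factorization into two quadratics over Q would force √(474) ∈ Q (pairing opposite roots) or √79, √6 ∈ Q (other pairings), all impossible. Hence [Q(γ):Q] = 4 = [Q(√79, √6):Q], so Q(γ) = Q(√79, √6).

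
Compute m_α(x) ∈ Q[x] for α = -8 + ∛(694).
m_α(x) = x^3 + 24x^2 + 192x - 182

Set β = α + 8 = ∛(694), so β^3 = 694. Then (α + 8)^3 - 694 = 0, i.e. α is a root of g(x) = (x + 8)^3 - 694 = x^3 + 24x^2 + 192x - 182. Since g(x) = h(x + 8) where h(x) = x^3 - 694, and h is irreducible over Q (because 694 is not a perfect cube, so h has no rational root, and a monic cubic with no rational root is irreducible), g is also irreducible (irreducibility is preserved under the substitution x → x + 8). Hence m_α(x) = x^3 + 24x^2 + 192x - 182.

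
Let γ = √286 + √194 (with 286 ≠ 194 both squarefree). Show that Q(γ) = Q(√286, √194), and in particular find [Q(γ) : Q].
[Q(γ) : Q] = 4 (equivalently, Q(γ) = Q(√286, √194))

Obviously Q(γ) ⊆ Q(√286, √194), and [Q(√286, √194):Q] = 4 (since 286, 194 are distinct squarefree integers > 1 with 55484 not a perfect square). To show equality we compute the minimal polynomial of γ. From γ = √286 + √194: γ^2 = 286 + 2√(55484) + 194 = 480 + 2√(55484), so γ^2 - 480 = 2√(55484); squaring, (γ^2 - 480)^2 = 4·55484, i.e. γ^4 - 960γ^2 + 230400 - 221936 = 0, i.e. γ^4 - 960γ^2 + 8464 = 0. So γ is a root of x^4 - 960x^2 + 8464. This polynomial is irreducible over Q: it has no rational root (each ±√286 ± √194 is irrational), and any factorization into two quadratics over Q would force √(55484) ∈ Q (pairing opposite roots) or √286, √194 ∈ Q (other pairings), all impossible. Hence [Q(γ):Q] = 4 = [Q(√286, √194):Q], so Q(γ) = Q(√286, √194).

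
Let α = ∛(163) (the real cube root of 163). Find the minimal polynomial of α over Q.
m_α(x) = x^3 - 163

α satisfies α^3 = 163, so x^3 - 163 annihilates α. By the rational root test, a rational root p/q (in lowest terms) of x^3 - 163 would satisfy p^3 = 163 q^3, forcing q = 1 and p^3 = 163; but 163 is not a perfect cube, contradiction. A monic cubic over Q with no rational root is irreducible (any nontrivial factorization would include a linear factor). Hence x^3 - 163 is the minimal polynomial of α, and in particular [Q(α):Q] = 3.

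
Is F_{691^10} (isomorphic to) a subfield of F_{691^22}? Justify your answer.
No: F_{691^10} is not a subfield of F_{691^22}

F_{p^m} embeds in F_{p^n} iff m | n. Here 10 ∤ 22 (since 22 = 2·10 + 2 with remainder 2 ≠ 0), so F_{691^10} is not a subfield of F_{691^22}. Equivalently: if it were, the tower law would give 10 = [F_{691^10}:F_691] dividing [F_{691^22}:F_691] = 22, contradiction.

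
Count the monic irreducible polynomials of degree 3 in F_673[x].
There are 101606848 monic irreducible polynomials of degree 3 over F_673

Each element of F_{673^3} that lies in no proper subfield is a root of exactly one monic irreducible of degree 3 over F_673, and each such polynomial has 3 distinct roots in F_{673^3}. By Möbius inversion the count is N_673(3) = (1/3) Σ_{d|3} μ(3/d) · 673^d = (1/3)(μ(3)·673^1 + μ(1)·673^3) = 304820544/3 = 101606848.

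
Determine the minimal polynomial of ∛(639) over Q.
m_α(x) = x^3 - 639

α satisfies α^3 = 639, so x^3 - 639 annihilates α. By the rational root test, a rational root p/q (in lowest terms) of x^3 - 639 would satisfy p^3 = 639 q^3, forcing q = 1 and p^3 = 639; but 639 is not a perfect cube, contradiction. A monic cubic over Q with no rational root is irreducible (any nontrivial factorization would include a linear factor). Hence x^3 - 639 is the minimal polynomial of α, and in particular [Q(α):Q] = 3.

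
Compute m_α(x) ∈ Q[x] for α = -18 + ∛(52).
m_α(x) = x^3 + 54x^2 + 972x + 5780

Set β = α + 18 = ∛(52), so β^3 = 52. Then (α + 18)^3 - 52 = 0, i.e. α is a root of g(x) = (x + 18)^3 - 52 = x^3 + 54x^2 + 972x + 5780. Since g(x) = h(x + 18) where h(x) = x^3 - 52, and h is irreducible over Q (because 52 is not a perfect cube, so h has no rational root, and a monic cubic with no rational root is irreducible), g is also irreducible (irreducibility is preserved under the substitution x → x + 18). Hence m_α(x) = x^3 + 54x^2 + 972x + 5780.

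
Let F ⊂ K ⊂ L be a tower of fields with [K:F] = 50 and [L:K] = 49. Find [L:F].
[L:F] = 2450

The tower law says that for any tower of field extensions F ⊂ K ⊂ L with finite degrees, [L:F] = [L:K] · [K:F]. Here this gives [L:F] = 49 · 50 = 2450.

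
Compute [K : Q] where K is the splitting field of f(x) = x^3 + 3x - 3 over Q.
[K : Q] = 6

By the rational root test, any rational root of the monic integer polynomial f(x) = x^3 + 3x - 3 must be an integer dividing the constant term -3, i.e. one of ±{1, 3}. Evaluating: f(1) = 1, f(-1) = -7, f(3) = 33, f(-3) = -39; none is 0, so f has no rational root and is therefore irreducible over Q (a cubic with no linear factor over a field is irreducible). For an irreducible cubic, the Galois group is A_3 or S_3 according as the discriminant disc(f) = -4a^3 - 27b^2 = -4·(3)^3 - 27·(-3)^2 = -351 is or is not a square in Q. Here disc(f) = -351 is not a perfect square in Q, so the Galois group of f over Q is not contained in A_3 and must be all of S_3. The splitting field has degree |S_3| = 6 over Q, so [K : Q] = 6.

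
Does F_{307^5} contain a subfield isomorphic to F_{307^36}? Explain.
No: F_{307^36} is not a subfield of F_{307^5}

F_{p^m} embeds in F_{p^n} iff m | n. Here 36 ∤ 5 (since 5 = 0·36 + 5 with remainder 5 ≠ 0), so F_{307^36} is not a subfield of F_{307^5}. Equivalently: if it were, the tower law would give 36 = [F_{307^36}:F_307] dividing [F_{307^5}:F_307] = 5, contradiction.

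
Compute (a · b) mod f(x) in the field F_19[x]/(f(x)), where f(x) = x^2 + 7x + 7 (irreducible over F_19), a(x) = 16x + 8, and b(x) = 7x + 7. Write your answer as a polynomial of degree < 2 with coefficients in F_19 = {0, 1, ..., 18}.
a · b ≡ 11x + 13 (mod f(x))

Multiply in F_19[x]: a(x)·b(x) = (16x + 8)·(7x + 7) = 17x^2 + 16x + 18. This has degree ≥ 2, so divide by f(x) over F_19: 17x^2 + 16x + 18 = (17)·(x^2 + 7x + 7) + (11x + 13). Hence a·b ≡ 11x + 13 (mod f). (F_19[x]/(f) is a field with 19^2 = 361 elements since f is irreducible of degree 2.)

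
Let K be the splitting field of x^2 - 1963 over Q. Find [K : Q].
[K : Q] = 2

f(x) = x^2 - 1963 factors as (x - √1963)(x + √1963). The splitting field is K = Q(√1963). Since 1963 is squarefree and > 1, it is not a perfect square, so x^2 - 1963 is irreducible over Q and [Q(√1963) : Q] = 2. Hence [K : Q] = 2.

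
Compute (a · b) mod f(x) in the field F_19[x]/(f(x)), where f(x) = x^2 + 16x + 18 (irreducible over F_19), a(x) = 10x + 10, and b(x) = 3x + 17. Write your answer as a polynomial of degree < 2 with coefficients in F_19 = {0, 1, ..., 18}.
a · b ≡ 5x + 10 (mod f(x))

Multiply in F_19[x]: a(x)·b(x) = (10x + 10)·(3x + 17) = 11x^2 + 10x + 18. This has degree ≥ 2, so divide by f(x) over F_19: 11x^2 + 10x + 18 = (11)·(x^2 + 16x + 18) + (5x + 10). Hence a·b ≡ 5x + 10 (mod f). (F_19[x]/(f) is a field with 19^2 = 361 elements since f is irreducible of degree 2.)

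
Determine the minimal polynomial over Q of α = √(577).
m_α(x) = x^2 - 577

α satisfies α^2 - 577 = 0, so x^2 - 577 annihilates α. Since d = 577 is squarefree and ≠ 1, it is not a perfect square in Q, so x^2 - 577 has no rational root and is therefore irreducible over Q (a degree-2 polynomial over a field is irreducible iff it has no root). Hence m_α(x) = x^2 - 577.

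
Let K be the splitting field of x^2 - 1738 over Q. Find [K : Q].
[K : Q] = 2

f(x) = x^2 - 1738 factors as (x - √1738)(x + √1738). The splitting field is K = Q(√1738). Since 1738 is squarefree and > 1, it is not a perfect square, so x^2 - 1738 is irreducible over Q and [Q(√1738) : Q] = 2. Hence [K : Q] = 2.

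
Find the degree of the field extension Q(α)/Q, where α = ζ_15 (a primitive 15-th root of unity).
[Q(α):Q] = 8

The minimal polynomial of ζ_15 over Q is the 15-th cyclotomic polynomial Φ_15(x), which is irreducible over Q and has degree φ(15) = 8. Hence [Q(α):Q] = φ(15) = 8.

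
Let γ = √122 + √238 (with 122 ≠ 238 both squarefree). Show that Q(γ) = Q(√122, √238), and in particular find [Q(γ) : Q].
[Q(γ) : Q] = 4 (equivalently, Q(γ) = Q(√122, √238))

Obviously Q(γ) ⊆ Q(√122, √238), and [Q(√122, √238):Q] = 4 (since 122, 238 are distinct squarefree integers > 1 with 29036 not a perfect square). To show equality we compute the minimal polynomial of γ. From γ = √122 + √238: γ^2 = 122 + 2√(29036) + 238 = 360 + 2√(29036), so γ^2 - 360 = 2√(29036); squaring, (γ^2 - 360)^2 = 4·29036, i.e. γ^4 - 720γ^2 + 129600 - 116144 = 0, i.e. γ^4 - 720γ^2 + 13456 = 0. So γ is a root of x^4 - 720x^2 + 13456. This polynomial is irreducible over Q: it has no rational root (each ±√122 ± √238 is irrational), and any factorization into two quadratics over Q would force √(29036) ∈ Q (pairing opposite roots) or √122, √238 ∈ Q (other pairings), all impossible. Hence [Q(γ):Q] = 4 = [Q(√122, √238):Q], so Q(γ) = Q(√122, √238).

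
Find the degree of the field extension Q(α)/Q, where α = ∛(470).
[Q(α):Q] = 3

The minimal polynomial of α is x^3 - 470, irreducible over Q since 470 is not a perfect cube (so x^3 - 470 has no rational root). Hence [Q(α):Q] = deg(m_α) = 3.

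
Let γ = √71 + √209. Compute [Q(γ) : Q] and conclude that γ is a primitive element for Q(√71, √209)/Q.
[Q(γ) : Q] = 4 (equivalently, Q(γ) = Q(√71, √209))

Obviously Q(γ) ⊆ Q(√71, √209), and [Q(√71, √209):Q] = 4 (since 71, 209 are distinct squarefree integers > 1 with 14839 not a perfect square). To show equality we compute the minimal polynomial of γ. From γ = √71 + √209: γ^2 = 71 + 2√(14839) + 209 = 280 + 2√(14839), so γ^2 - 280 = 2√(14839); squaring, (γ^2 - 280)^2 = 4·14839, i.e. γ^4 - 560γ^2 + 78400 - 59356 = 0, i.e. γ^4 - 560γ^2 + 19044 = 0. So γ is a root of x^4 - 560x^2 + 19044. This polynomial is irreducible over Q: it has no rational root (each ±√71 ± √209 is irrational), and any factorization into two quadratics over Q would force √(14839) ∈ Q (pairing opposite roots) or √71, √209 ∈ Q (other pairings), all impossible. Hence [Q(γ):Q] = 4 = [Q(√71, √209):Q], so Q(γ) = Q(√71, √209).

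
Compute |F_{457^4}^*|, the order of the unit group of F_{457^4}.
|F_{457^4}^*| = 43617904800

F_{457^4} has 457^4 = 43617904801 elements; its multiplicative group consists of all nonzero elements, so |F_{457^4}^*| = 43617904801 - 1 = 43617904800. (It is cyclic since any finite subgroup of the multiplicative group of a field is cyclic.)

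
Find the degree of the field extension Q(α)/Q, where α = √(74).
[Q(α):Q] = 2

[Q(α):Q] equals the degree of the minimal polynomial of α. Here α^2 = 74 and x^2 - 74 is irreducible (d = 74 is squarefree, ≠ 1, hence not a square), so deg(m_α) = 2. Thus [Q(α):Q] = 2.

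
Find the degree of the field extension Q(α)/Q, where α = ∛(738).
[Q(α):Q] = 3

The minimal polynomial of α is x^3 - 738, irreducible over Q since 738 is not a perfect cube (so x^3 - 738 has no rational root). Hence [Q(α):Q] = deg(m_α) = 3.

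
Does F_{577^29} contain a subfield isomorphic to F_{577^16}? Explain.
No: F_{577^16} is not a subfield of F_{577^29}

F_{p^m} embeds in F_{p^n} iff m | n. Here 16 ∤ 29 (since 29 = 1·16 + 13 with remainder 13 ≠ 0), so F_{577^16} is not a subfield of F_{577^29}. Equivalently: if it were, the tower law would give 16 = [F_{577^16}:F_577] dividing [F_{577^29}:F_577] = 29, contradiction.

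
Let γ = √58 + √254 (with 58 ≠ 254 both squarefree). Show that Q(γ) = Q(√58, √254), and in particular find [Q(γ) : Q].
[Q(γ) : Q] = 4 (equivalently, Q(γ) = Q(√58, √254))

Obviously Q(γ) ⊆ Q(√58, √254), and [Q(√58, √254):Q] = 4 (since 58, 254 are distinct squarefree integers > 1 with 14732 not a perfect square). To show equality we compute the minimal polynomial of γ. From γ = √58 + √254: γ^2 = 58 + 2√(14732) + 254 = 312 + 2√(14732), so γ^2 - 312 = 2√(14732); squaring, (γ^2 - 312)^2 = 4·14732, i.e. γ^4 - 624γ^2 + 97344 - 58928 = 0, i.e. γ^4 - 624γ^2 + 38416 = 0. So γ is a root of x^4 - 624x^2 + 38416. This polynomial is irreducible over Q: it has no rational root (each ±√58 ± √254 is irrational), and any factorization into two quadratics over Q would force √(14732) ∈ Q (pairing opposite roots) or √58, √254 ∈ Q (other pairings), all impossible. Hence [Q(γ):Q] = 4 = [Q(√58, √254):Q], so Q(γ) = Q(√58, √254).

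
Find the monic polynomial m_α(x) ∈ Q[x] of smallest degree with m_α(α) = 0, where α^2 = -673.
m_α(x) = x^2 + 673

α satisfies α^2 + 673 = 0, so x^2 + 673 annihilates α. Since d = -673 is squarefree and ≠ 1, it is not a perfect square in Q, so x^2 + 673 has no rational root and is therefore irreducible over Q (a degree-2 polynomial over a field is irreducible iff it has no root). Hence m_α(x) = x^2 + 673.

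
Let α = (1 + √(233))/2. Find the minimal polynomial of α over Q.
m_α(x) = x^2 - x - 58

From 2α - 1 = √(233), squaring gives (2α - 1)^2 = 233, i.e. 4α^2 - 4α + 1 = 233, so α^2 - α + (1 - 233)/4 = 0. Since 233 ≡ 1 (mod 4), (1 - 233)/4 = -58 ∈ Z. The polynomial x^2 - x - 58 has discriminant 1 - 4·(-58) = 233, which is not a perfect square in Q (d = 233 is squarefree and ≠ 1), so x^2 - x - 58 is irreducible over Q. It is the minimal polynomial of α.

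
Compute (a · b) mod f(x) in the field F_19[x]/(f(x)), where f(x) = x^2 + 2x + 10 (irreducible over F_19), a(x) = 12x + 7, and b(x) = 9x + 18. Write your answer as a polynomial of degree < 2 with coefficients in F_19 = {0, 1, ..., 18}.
a · b ≡ 6x + 15 (mod f(x))

Multiply in F_19[x]: a(x)·b(x) = (12x + 7)·(9x + 18) = 13x^2 + 13x + 12. This has degree ≥ 2, so divide by f(x) over F_19: 13x^2 + 13x + 12 = (13)·(x^2 + 2x + 10) + (6x + 15). Hence a·b ≡ 6x + 15 (mod f). (F_19[x]/(f) is a field with 19^2 = 361 elements since f is irreducible of degree 2.)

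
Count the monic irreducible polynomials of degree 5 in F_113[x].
There are 3684870336 monic irreducible polynomials of degree 5 over F_113

Each element of F_{113^5} that lies in no proper subfield is a root of exactly one monic irreducible of degree 5 over F_113, and each such polynomial has 5 distinct roots in F_{113^5}. By Möbius inversion the count is N_113(5) = (1/5) Σ_{d|5} μ(5/d) · 113^d = (1/5)(μ(5)·113^1 + μ(1)·113^5) = 18424351680/5 = 3684870336.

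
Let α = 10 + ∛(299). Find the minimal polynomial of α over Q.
m_α(x) = x^3 - 30x^2 + 300x - 1299

Set β = α - 10 = ∛(299), so β^3 = 299. Then (α - 10)^3 - 299 = 0, i.e. α is a root of g(x) = (x - 10)^3 - 299 = x^3 - 30x^2 + 300x - 1299. Since g(x) = h(x - 10) where h(x) = x^3 - 299, and h is irreducible over Q (because 299 is not a perfect cube, so h has no rational root, and a monic cubic with no rational root is irreducible), g is also irreducible (irreducibility is preserved under the substitution x → x - 10). Hence m_α(x) = x^3 - 30x^2 + 300x - 1299.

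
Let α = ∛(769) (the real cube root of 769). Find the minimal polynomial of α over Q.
m_α(x) = x^3 - 769

α satisfies α^3 = 769, so x^3 - 769 annihilates α. By the rational root test, a rational root p/q (in lowest terms) of x^3 - 769 would satisfy p^3 = 769 q^3, forcing q = 1 and p^3 = 769; but 769 is not a perfect cube, contradiction. A monic cubic over Q with no rational root is irreducible (any nontrivial factorization would include a linear factor). Hence x^3 - 769 is the minimal polynomial of α, and in particular [Q(α):Q] = 3.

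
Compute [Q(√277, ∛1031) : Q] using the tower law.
[Q(√277, ∛1031) : Q] = 6

Let L = Q(√277, ∛1031). Since Q(√277) ⊂ L and [Q(√277):Q] = 2, the tower law gives 2 | [L:Q]. Likewise Q(∛1031) ⊂ L with [Q(∛1031):Q] = 3 (because 1031 is not a perfect cube), so 3 | [L:Q]. As gcd(2,3) = 1, [L:Q] is divisible by 6. Conversely L is generated over Q by √277 and ∛1031, so [L:Q] ≤ 2·3 = 6. Therefore [Q(√277, ∛1031) : Q] = 6.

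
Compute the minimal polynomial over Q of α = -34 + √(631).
m_α(x) = x^2 + 68x + 525

From α + 34 = √(631), squaring gives (α + 34)^2 = 631, i.e. α^2 + 68α + 1156 = 631, so α^2 + 68α + 525 = 0. The discriminant of x^2 + 68x + 525 is (68)^2 - 4·(525) = 4624 - 2100 = 2524, and 4·(631) is not a perfect square in Q since 631 is squarefree and ≠ 1. Hence x^2 + 68x + 525 is irreducible over Q and is the minimal polynomial of α.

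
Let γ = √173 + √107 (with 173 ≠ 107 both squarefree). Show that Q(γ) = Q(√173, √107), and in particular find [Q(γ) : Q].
[Q(γ) : Q] = 4 (equivalently, Q(γ) = Q(√173, √107))

Obviously Q(γ) ⊆ Q(√173, √107), and [Q(√173, √107):Q] = 4 (since 173, 107 are distinct squarefree integers > 1 with 18511 not a perfect square). To show equality we compute the minimal polynomial of γ. From γ = √173 + √107: γ^2 = 173 + 2√(18511) + 107 = 280 + 2√(18511), so γ^2 - 280 = 2√(18511); squaring, (γ^2 - 280)^2 = 4·18511, i.e. γ^4 - 560γ^2 + 78400 - 74044 = 0, i.e. γ^4 - 560γ^2 + 4356 = 0. So γ is a root of x^4 - 560x^2 + 4356. This polynomial is irreducible over Q: it has no rational root (each ±√173 ± √107 is irrational), and any factorization into two quadratics over Q would force √(18511) ∈ Q (pairing opposite roots) or √173, √107 ∈ Q (other pairings), all impossible. Hence [Q(γ):Q] = 4 = [Q(√173, √107):Q], so Q(γ) = Q(√173, √107).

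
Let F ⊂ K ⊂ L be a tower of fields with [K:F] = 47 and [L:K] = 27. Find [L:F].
[L:F] = 1269

The tower law says that for any tower of field extensions F ⊂ K ⊂ L with finite degrees, [L:F] = [L:K] · [K:F]. Here this gives [L:F] = 27 · 47 = 1269.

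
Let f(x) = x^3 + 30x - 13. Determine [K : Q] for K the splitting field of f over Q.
[K : Q] = 6

By the rational root test, any rational root of the monic integer polynomial f(x) = x^3 + 30x - 13 must be an integer dividing the constant term -13, i.e. one of ±{1, 13}. Evaluating: f(1) = 18, f(-1) = -44, f(13) = 2574, f(-13) = -2600; none is 0, so f has no rational root and is therefore irreducible over Q (a cubic with no linear factor over a field is irreducible). For an irreducible cubic, the Galois group is A_3 or S_3 according as the discriminant disc(f) = -4a^3 - 27b^2 = -4·(30)^3 - 27·(-13)^2 = -112563 is or is not a square in Q. Here disc(f) = -112563 is not a perfect square in Q, so the Galois group of f over Q is not contained in A_3 and must be all of S_3. The splitting field has degree |S_3| = 6 over Q, so [K : Q] = 6.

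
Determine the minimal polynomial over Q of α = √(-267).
m_α(x) = x^2 + 267

α satisfies α^2 + 267 = 0, so x^2 + 267 annihilates α. Since d = -267 is squarefree and ≠ 1, it is not a perfect square in Q, so x^2 + 267 has no rational root and is therefore irreducible over Q (a degree-2 polynomial over a field is irreducible iff it has no root). Hence m_α(x) = x^2 + 267.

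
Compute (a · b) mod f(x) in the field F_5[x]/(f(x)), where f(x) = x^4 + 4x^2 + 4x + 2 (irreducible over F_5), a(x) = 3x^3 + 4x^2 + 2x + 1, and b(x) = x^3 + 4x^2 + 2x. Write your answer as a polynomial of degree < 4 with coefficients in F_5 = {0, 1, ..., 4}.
a · b ≡ x^3 + 2x + 1 (mod f(x))

Multiply in F_5[x]: a(x)·b(x) = (3x^3 + 4x^2 + 2x + 1)·(x^3 + 4x^2 + 2x) = 3x^6 + x^5 + 4x^4 + 2x^3 + 3x^2 + 2x. This has degree ≥ 4, so divide by f(x) over F_5: 3x^6 + x^5 + 4x^4 + 2x^3 + 3x^2 + 2x = (3x^2 + x + 2)·(x^4 + 4x^2 + 4x + 2) + (x^3 + 2x + 1). Hence a·b ≡ x^3 + 2x + 1 (mod f). (F_5[x]/(f) is a field with 5^4 = 625 elements since f is irreducible of degree 4.)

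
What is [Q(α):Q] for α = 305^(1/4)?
[Q(α):Q] = 4

α is a root of x^4 - 305. By Eisenstein's criterion at the prime p = 5 (which divides the constant term 305 but p^2 = 25 does not, since 305 is squarefree), x^4 - 305 is irreducible over Q. Hence [Q(α):Q] = 4.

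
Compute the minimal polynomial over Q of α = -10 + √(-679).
m_α(x) = x^2 + 20x + 779

From α + 10 = √(-679), squaring gives (α + 10)^2 = -679, i.e. α^2 + 20α + 100 = -679, so α^2 + 20α + 779 = 0. The discriminant of x^2 + 20x + 779 is (20)^2 - 4·(779) = 400 - 3116 = -2716, and 4·(-679) is not a perfect square in Q since -679 is squarefree and ≠ 1. Hence x^2 + 20x + 779 is irreducible over Q and is the minimal polynomial of α.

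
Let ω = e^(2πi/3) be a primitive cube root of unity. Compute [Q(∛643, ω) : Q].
[Q(∛643, ω) : Q] = 6

[Q(∛643):Q] = 3 (min poly x^3 - 643, irreducible since 643 is not a perfect cube). [Q(ω):Q] = 2 (min poly x^2 + x + 1). Since Q(∛643) ⊂ R and ω ∉ R, we have ω ∉ Q(∛643), so x^2 + x + 1 remains irreducible over Q(∛643) and [Q(∛643, ω) : Q(∛643)] = 2. By the tower law, [Q(∛643, ω) : Q] = 3 · 2 = 6. (In fact Q(∛643, ω) is the splitting field of x^3 - 643 over Q.)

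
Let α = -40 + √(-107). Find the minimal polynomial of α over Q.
m_α(x) = x^2 + 80x + 1707

From α + 40 = √(-107), squaring gives (α + 40)^2 = -107, i.e. α^2 + 80α + 1600 = -107, so α^2 + 80α + 1707 = 0. The discriminant of x^2 + 80x + 1707 is (80)^2 - 4·(1707) = 6400 - 6828 = -428, and 4·(-107) is not a perfect square in Q since -107 is squarefree and ≠ 1. Hence x^2 + 80x + 1707 is irreducible over Q and is the minimal polynomial of α.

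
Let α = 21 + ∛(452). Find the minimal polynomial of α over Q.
m_α(x) = x^3 - 63x^2 + 1323x - 9713

Set β = α - 21 = ∛(452), so β^3 = 452. Then (α - 21)^3 - 452 = 0, i.e. α is a root of g(x) = (x - 21)^3 - 452 = x^3 - 63x^2 + 1323x - 9713. Since g(x) = h(x - 21) where h(x) = x^3 - 452, and h is irreducible over Q (because 452 is not a perfect cube, so h has no rational root, and a monic cubic with no rational root is irreducible), g is also irreducible (irreducibility is preserved under the substitution x → x - 21). Hence m_α(x) = x^3 - 63x^2 + 1323x - 9713.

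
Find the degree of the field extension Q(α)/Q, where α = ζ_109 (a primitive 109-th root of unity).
[Q(α):Q] = 108

The minimal polynomial of ζ_109 over Q is the 109-th cyclotomic polynomial Φ_109(x), which is irreducible over Q and has degree φ(109) = 108. Hence [Q(α):Q] = φ(109) = 108.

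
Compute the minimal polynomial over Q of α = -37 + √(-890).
m_α(x) = x^2 + 74x + 2259

From α + 37 = √(-890), squaring gives (α + 37)^2 = -890, i.e. α^2 + 74α + 1369 = -890, so α^2 + 74α + 2259 = 0. The discriminant of x^2 + 74x + 2259 is (74)^2 - 4·(2259) = 5476 - 9036 = -3560, and 4·(-890) is not a perfect square in Q since -890 is squarefree and ≠ 1. Hence x^2 + 74x + 2259 is irreducible over Q and is the minimal polynomial of α.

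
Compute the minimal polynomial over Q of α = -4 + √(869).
m_α(x) = x^2 + 8x - 853

From α + 4 = √(869), squaring gives (α + 4)^2 = 869, i.e. α^2 + 8α + 16 = 869, so α^2 + 8α - 853 = 0. The discriminant of x^2 + 8x - 853 is (8)^2 - 4·(-853) = 64 + 3412 = 3476, and 4·(869) is not a perfect square in Q since 869 is squarefree and ≠ 1. Hence x^2 + 8x - 853 is irreducible over Q and is the minimal polynomial of α.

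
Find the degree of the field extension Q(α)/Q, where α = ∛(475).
[Q(α):Q] = 3

The minimal polynomial of α is x^3 - 475, irreducible over Q since 475 is not a perfect cube (so x^3 - 475 has no rational root). Hence [Q(α):Q] = deg(m_α) = 3.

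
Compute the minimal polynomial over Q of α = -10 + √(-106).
m_α(x) = x^2 + 20x + 206

From α + 10 = √(-106), squaring gives (α + 10)^2 = -106, i.e. α^2 + 20α + 100 = -106, so α^2 + 20α + 206 = 0. The discriminant of x^2 + 20x + 206 is (20)^2 - 4·(206) = 400 - 824 = -424, and 4·(-106) is not a perfect square in Q since -106 is squarefree and ≠ 1. Hence x^2 + 20x + 206 is irreducible over Q and is the minimal polynomial of α.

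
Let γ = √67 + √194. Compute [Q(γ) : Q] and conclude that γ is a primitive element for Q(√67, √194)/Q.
[Q(γ) : Q] = 4 (equivalently, Q(γ) = Q(√67, √194))

Obviously Q(γ) ⊆ Q(√67, √194), and [Q(√67, √194):Q] = 4 (since 67, 194 are distinct squarefree integers > 1 with 12998 not a perfect square). To show equality we compute the minimal polynomial of γ. From γ = √67 + √194: γ^2 = 67 + 2√(12998) + 194 = 261 + 2√(12998), so γ^2 - 261 = 2√(12998); squaring, (γ^2 - 261)^2 = 4·12998, i.e. γ^4 - 522γ^2 + 68121 - 51992 = 0, i.e. γ^4 - 522γ^2 + 16129 = 0. So γ is a root of x^4 - 522x^2 + 16129. This polynomial is irreducible over Q: it has no rational root (each ±√67 ± √194 is irrational), and any factorization into two quadratics over Q would force √(12998) ∈ Q (pairing opposite roots) or √67, √194 ∈ Q (other pairings), all impossible. Hence [Q(γ):Q] = 4 = [Q(√67, √194):Q], so Q(γ) = Q(√67, √194).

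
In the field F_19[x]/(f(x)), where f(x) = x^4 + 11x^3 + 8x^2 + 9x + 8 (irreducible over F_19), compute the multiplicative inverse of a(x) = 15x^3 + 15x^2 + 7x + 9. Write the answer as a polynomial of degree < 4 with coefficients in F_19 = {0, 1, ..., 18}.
a(x)^(-1) ≡ 5x^3 + 15x^2 + 18x + 13 (mod f(x))

Since f is irreducible over F_19, F_19[x]/(f) is a field and a(x) ≠ 0 has an inverse. Apply the extended Euclidean algorithm to f(x) and a(x) in F_19[x]: f(x) = (14x + 7)·a(x) + (14x^2 + 5x + 2);  a(x) = (16x + 13)·(14x^2 + 5x + 2) + (5x + 2);  (14x^2 + 5x + 2) = (18x + 9)·(5x + 2) + (3). The last nonzero remainder is the constant 3 = gcd(f, a) in F_19. Back-substituting through the division chain expresses 3 = s(x)·a(x) + t(x)·f(x) with s(x) ≡ 15x^3 + 7x^2 + 16x + 1 (mod f), so (15x^3 + 7x^2 + 16x + 1)·a(x) ≡ 3 (mod f). Multiplying by 3^(-1) ≡ 13 in F_19 gives a(x)^(-1) ≡ 13·(15x^3 + 7x^2 + 16x + 1) ≡ 5x^3 + 15x^2 + 18x + 13 (mod f). Check: (15x^3 + 15x^2 + 7x + 9)·(5x^3 + 15x^2 + 18x + 13) = 18x^6 + 15x^5 + 17x^4 + 7x^3 + 6x + 3 ≡ 1 (mod x^4 + 11x^3 + 8x^2 + 9x + 8).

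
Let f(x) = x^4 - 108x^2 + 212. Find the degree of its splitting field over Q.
[K : Q] = 4

Solving the quadratic in x^2: x^2 = (108 ± √(108^2 - 4·212))/2 = (108 ± √10816)/2 = (108 ± 104)/2, giving x^2 = 2 or x^2 = 106. So f(x) = (x^2 - 2)(x^2 - 106) and the roots of f are ±√2, ±√106. Hence the splitting field is K = Q(√2, √106). Since 2 and 106 are distinct squarefree integers > 1, their product 212 is not a perfect square, so √106 ∉ Q(√2). By the tower law [K:Q] = [Q(√2,√106):Q(√2)] · [Q(√2):Q] = 2 · 2 = 4.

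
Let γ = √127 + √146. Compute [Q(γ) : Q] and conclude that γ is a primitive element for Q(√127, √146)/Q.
[Q(γ) : Q] = 4 (equivalently, Q(γ) = Q(√127, √146))

Obviously Q(γ) ⊆ Q(√127, √146), and [Q(√127, √146):Q] = 4 (since 127, 146 are distinct squarefree integers > 1 with 18542 not a perfect square). To show equality we compute the minimal polynomial of γ. From γ = √127 + √146: γ^2 = 127 + 2√(18542) + 146 = 273 + 2√(18542), so γ^2 - 273 = 2√(18542); squaring, (γ^2 - 273)^2 = 4·18542, i.e. γ^4 - 546γ^2 + 74529 - 74168 = 0, i.e. γ^4 - 546γ^2 + 361 = 0. So γ is a root of x^4 - 546x^2 + 361. This polynomial is irreducible over Q: it has no rational root (each ±√127 ± √146 is irrational), and any factorization into two quadratics over Q would force √(18542) ∈ Q (pairing opposite roots) or √127, √146 ∈ Q (other pairings), all impossible. Hence [Q(γ):Q] = 4 = [Q(√127, √146):Q], so Q(γ) = Q(√127, √146).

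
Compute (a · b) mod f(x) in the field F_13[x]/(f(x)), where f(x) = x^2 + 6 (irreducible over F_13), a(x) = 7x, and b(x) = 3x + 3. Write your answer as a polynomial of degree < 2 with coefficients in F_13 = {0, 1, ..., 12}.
a · b ≡ 8x + 4 (mod f(x))

Multiply in F_13[x]: a(x)·b(x) = (7x)·(3x + 3) = 8x^2 + 8x. This has degree ≥ 2, so divide by f(x) over F_13: 8x^2 + 8x = (8)·(x^2 + 6) + (8x + 4). Hence a·b ≡ 8x + 4 (mod f). (F_13[x]/(f) is a field with 13^2 = 169 elements since f is irreducible of degree 2.)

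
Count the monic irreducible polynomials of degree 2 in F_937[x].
There are 438516 monic irreducible polynomials of degree 2 over F_937

Each element of F_{937^2} that lies in no proper subfield is a root of exactly one monic irreducible of degree 2 over F_937, and each such polynomial has 2 distinct roots in F_{937^2}. By Möbius inversion the count is N_937(2) = (1/2) Σ_{d|2} μ(2/d) · 937^d = (1/2)(μ(2)·937^1 + μ(1)·937^2) = 877032/2 = 438516.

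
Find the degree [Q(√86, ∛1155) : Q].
[Q(√86, ∛1155) : Q] = 6

Let L = Q(√86, ∛1155). Since Q(√86) ⊂ L and [Q(√86):Q] = 2, the tower law gives 2 | [L:Q]. Likewise Q(∛1155) ⊂ L with [Q(∛1155):Q] = 3 (because 1155 is not a perfect cube), so 3 | [L:Q]. As gcd(2,3) = 1, [L:Q] is divisible by 6. Conversely L is generated over Q by √86 and ∛1155, so [L:Q] ≤ 2·3 = 6. Therefore [Q(√86, ∛1155) : Q] = 6.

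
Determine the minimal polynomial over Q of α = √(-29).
m_α(x) = x^2 + 29

α satisfies α^2 + 29 = 0, so x^2 + 29 annihilates α. Since d = -29 is squarefree and ≠ 1, it is not a perfect square in Q, so x^2 + 29 has no rational root and is therefore irreducible over Q (a degree-2 polynomial over a field is irreducible iff it has no root). Hence m_α(x) = x^2 + 29.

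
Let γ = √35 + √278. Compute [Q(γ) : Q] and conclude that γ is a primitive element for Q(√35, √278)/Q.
[Q(γ) : Q] = 4 (equivalently, Q(γ) = Q(√35, √278))

Obviously Q(γ) ⊆ Q(√35, √278), and [Q(√35, √278):Q] = 4 (since 35, 278 are distinct squarefree integers > 1 with 9730 not a perfect square). To show equality we compute the minimal polynomial of γ. From γ = √35 + √278: γ^2 = 35 + 2√(9730) + 278 = 313 + 2√(9730), so γ^2 - 313 = 2√(9730); squaring, (γ^2 - 313)^2 = 4·9730, i.e. γ^4 - 626γ^2 + 97969 - 38920 = 0, i.e. γ^4 - 626γ^2 + 59049 = 0. So γ is a root of x^4 - 626x^2 + 59049. This polynomial is irreducible over Q: it has no rational root (each ±√35 ± √278 is irrational), and any factorization into two quadratics over Q would force √(9730) ∈ Q (pairing opposite roots) or √35, √278 ∈ Q (other pairings), all impossible. Hence [Q(γ):Q] = 4 = [Q(√35, √278):Q], so Q(γ) = Q(√35, √278).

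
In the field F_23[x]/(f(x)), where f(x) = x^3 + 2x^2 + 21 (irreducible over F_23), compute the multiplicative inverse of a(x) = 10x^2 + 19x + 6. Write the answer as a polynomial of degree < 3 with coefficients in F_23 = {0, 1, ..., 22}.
a(x)^(-1) ≡ 16x^2 + 6x + 20 (mod f(x))

Since f is irreducible over F_23, F_23[x]/(f) is a field and a(x) ≠ 0 has an inverse. Apply the extended Euclidean algorithm to f(x) and a(x) in F_23[x]: f(x) = (7x + 3)·a(x) + (16x + 3);  a(x) = (15x + 7)·(16x + 3) + (8). The last nonzero remainder is the constant 8 = gcd(f, a) in F_23. Back-substituting through the division chain expresses 8 = s(x)·a(x) + t(x)·f(x) with s(x) ≡ 13x^2 + 2x + 22 (mod f), so (13x^2 + 2x + 22)·a(x) ≡ 8 (mod f). Multiplying by 8^(-1) ≡ 3 in F_23 gives a(x)^(-1) ≡ 3·(13x^2 + 2x + 22) ≡ 16x^2 + 6x + 20 (mod f). Check: (10x^2 + 19x + 6)·(16x^2 + 6x + 20) = 22x^4 + 19x^3 + 19x^2 + 2x + 5 ≡ 1 (mod x^3 + 2x^2 + 21).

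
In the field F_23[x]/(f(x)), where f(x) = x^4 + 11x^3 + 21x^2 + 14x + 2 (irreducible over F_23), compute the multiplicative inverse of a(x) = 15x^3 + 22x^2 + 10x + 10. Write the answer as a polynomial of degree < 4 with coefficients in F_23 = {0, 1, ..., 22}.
a(x)^(-1) ≡ 21x^3 + 18x^2 + 2x + 3 (mod f(x))

Since f is irreducible over F_23, F_23[x]/(f) is a field and a(x) ≠ 0 has an inverse. Apply the extended Euclidean algorithm to f(x) and a(x) in F_23[x]: f(x) = (20x + 22)·a(x) + (4x^2 + 8x + 12);  a(x) = (21x + 21)·(4x^2 + 8x + 12) + (4x + 11);  (4x^2 + 8x + 12) = (x + 5)·(4x + 11) + (3). The last nonzero remainder is the constant 3 = gcd(f, a) in F_23. Back-substituting through the division chain expresses 3 = s(x)·a(x) + t(x)·f(x) with s(x) ≡ 17x^3 + 8x^2 + 6x + 9 (mod f), so (17x^3 + 8x^2 + 6x + 9)·a(x) ≡ 3 (mod f). Multiplying by 3^(-1) ≡ 8 in F_23 gives a(x)^(-1) ≡ 8·(17x^3 + 8x^2 + 6x + 9) ≡ 21x^3 + 18x^2 + 2x + 3 (mod f). Check: (15x^3 + 22x^2 + 10x + 10)·(21x^3 + 18x^2 + 2x + 3) = 16x^6 + 19x^5 + 15x^4 + 19x^3 + 13x^2 + 4x + 7 ≡ 1 (mod x^4 + 11x^3 + 21x^2 + 14x + 2).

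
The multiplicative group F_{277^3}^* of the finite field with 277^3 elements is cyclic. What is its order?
|F_{277^3}^*| = 21253932

F_{277^3} has 277^3 = 21253933 elements; its multiplicative group consists of all nonzero elements, so |F_{277^3}^*| = 21253933 - 1 = 21253932. (It is cyclic since any finite subgroup of the multiplicative group of a field is cyclic.)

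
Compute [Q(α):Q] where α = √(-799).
[Q(α):Q] = 2

[Q(α):Q] equals the degree of the minimal polynomial of α. Here α^2 = -799 and x^2 + 799 is irreducible (d = -799 is squarefree, ≠ 1, hence not a square), so deg(m_α) = 2. Thus [Q(α):Q] = 2.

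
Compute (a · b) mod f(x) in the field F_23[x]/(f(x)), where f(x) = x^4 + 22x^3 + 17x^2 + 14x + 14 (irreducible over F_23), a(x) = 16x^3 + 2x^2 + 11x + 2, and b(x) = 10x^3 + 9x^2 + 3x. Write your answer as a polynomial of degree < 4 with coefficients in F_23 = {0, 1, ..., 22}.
a · b ≡ x^3 + 11x^2 + 8x + 7 (mod f(x))

Multiply in F_23[x]: a(x)·b(x) = (16x^3 + 2x^2 + 11x + 2)·(10x^3 + 9x^2 + 3x) = 22x^6 + 3x^5 + 15x^4 + 10x^3 + 5x^2 + 6x. This has degree ≥ 4, so divide by f(x) over F_23: 22x^6 + 3x^5 + 15x^4 + 10x^3 + 5x^2 + 6x = (22x^2 + 2x + 11)·(x^4 + 22x^3 + 17x^2 + 14x + 14) + (x^3 + 11x^2 + 8x + 7). Hence a·b ≡ x^3 + 11x^2 + 8x + 7 (mod f). (F_23[x]/(f) is a field with 23^4 = 279841 elements since f is irreducible of degree 4.)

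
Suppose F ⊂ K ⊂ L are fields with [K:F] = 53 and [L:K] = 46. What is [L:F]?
[L:F] = 2438

The tower law says that for any tower of field extensions F ⊂ K ⊂ L with finite degrees, [L:F] = [L:K] · [K:F]. Here this gives [L:F] = 46 · 53 = 2438.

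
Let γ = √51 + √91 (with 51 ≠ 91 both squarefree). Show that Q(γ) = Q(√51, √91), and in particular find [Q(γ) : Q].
[Q(γ) : Q] = 4 (equivalently, Q(γ) = Q(√51, √91))

Obviously Q(γ) ⊆ Q(√51, √91), and [Q(√51, √91):Q] = 4 (since 51, 91 are distinct squarefree integers > 1 with 4641 not a perfect square). To show equality we compute the minimal polynomial of γ. From γ = √51 + √91: γ^2 = 51 + 2√(4641) + 91 = 142 + 2√(4641), so γ^2 - 142 = 2√(4641); squaring, (γ^2 - 142)^2 = 4·4641, i.e. γ^4 - 284γ^2 + 20164 - 18564 = 0, i.e. γ^4 - 284γ^2 + 1600 = 0. So γ is a root of x^4 - 284x^2 + 1600. This polynomial is irreducible over Q: it has no rational root (each ±√51 ± √91 is irrational), and any factorization into two quadratics over Q would force √(4641) ∈ Q (pairing opposite roots) or √51, √91 ∈ Q (other pairings), all impossible. Hence [Q(γ):Q] = 4 = [Q(√51, √91):Q], so Q(γ) = Q(√51, √91).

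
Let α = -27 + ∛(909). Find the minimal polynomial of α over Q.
m_α(x) = x^3 + 81x^2 + 2187x + 18774

Set β = α + 27 = ∛(909), so β^3 = 909. Then (α + 27)^3 - 909 = 0, i.e. α is a root of g(x) = (x + 27)^3 - 909 = x^3 + 81x^2 + 2187x + 18774. Since g(x) = h(x + 27) where h(x) = x^3 - 909, and h is irreducible over Q (because 909 is not a perfect cube, so h has no rational root, and a monic cubic with no rational root is irreducible), g is also irreducible (irreducibility is preserved under the substitution x → x + 27). Hence m_α(x) = x^3 + 81x^2 + 2187x + 18774.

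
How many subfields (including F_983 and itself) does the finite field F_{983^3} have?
F_{983^3} has 2 subfields

The subfields of F_{p^n} are exactly the fields F_{p^d} for d | n (each is the fixed field of the unique index-d subgroup of Gal(F_{p^n}/F_p) ≅ Z/nZ). The divisors of n = 3 are {1, 3}, giving 2 subfields: F_{983^1}, F_{983^3}.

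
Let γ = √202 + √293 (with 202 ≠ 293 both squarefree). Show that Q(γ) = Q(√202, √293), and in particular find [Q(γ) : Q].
[Q(γ) : Q] = 4 (equivalently, Q(γ) = Q(√202, √293))

Obviously Q(γ) ⊆ Q(√202, √293), and [Q(√202, √293):Q] = 4 (since 202, 293 are distinct squarefree integers > 1 with 59186 not a perfect square). To show equality we compute the minimal polynomial of γ. From γ = √202 + √293: γ^2 = 202 + 2√(59186) + 293 = 495 + 2√(59186), so γ^2 - 495 = 2√(59186); squaring, (γ^2 - 495)^2 = 4·59186, i.e. γ^4 - 990γ^2 + 245025 - 236744 = 0, i.e. γ^4 - 990γ^2 + 8281 = 0. So γ is a root of x^4 - 990x^2 + 8281. This polynomial is irreducible over Q: it has no rational root (each ±√202 ± √293 is irrational), and any factorization into two quadratics over Q would force √(59186) ∈ Q (pairing opposite roots) or √202, √293 ∈ Q (other pairings), all impossible. Hence [Q(γ):Q] = 4 = [Q(√202, √293):Q], so Q(γ) = Q(√202, √293).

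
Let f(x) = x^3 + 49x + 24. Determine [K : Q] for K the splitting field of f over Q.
[K : Q] = 6

By the rational root test, any rational root of the monic integer polynomial f(x) = x^3 + 49x + 24 must be an integer dividing the constant term 24, i.e. one of ±{1, 2, 3, 4, 6, 8, 12, 24}. Evaluating: f(1) = 74, f(-1) = -26, f(2) = 130, f(-2) = -82, f(3) = 198, f(-3) = -150, f(4) = 284, f(-4) = -236, f(6) = 534, f(-6) = -486, f(8) = 928, f(-8) = -880, f(12) = 2340, f(-12) = -2292, f(24) = 15024, f(-24) = -14976; none is 0, so f has no rational root and is therefore irreducible over Q (a cubic with no linear factor over a field is irreducible). For an irreducible cubic, the Galois group is A_3 or S_3 according as the discriminant disc(f) = -4a^3 - 27b^2 = -4·(49)^3 - 27·(24)^2 = -486148 is or is not a square in Q. Here disc(f) = -486148 is not a perfect square in Q, so the Galois group of f over Q is not contained in A_3 and must be all of S_3. The splitting field has degree |S_3| = 6 over Q, so [K : Q] = 6.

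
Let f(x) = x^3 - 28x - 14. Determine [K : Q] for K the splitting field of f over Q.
[K : Q] = 6

By the rational root test, any rational root of the monic integer polynomial f(x) = x^3 - 28x - 14 must be an integer dividing the constant term -14, i.e. one of ±{1, 2, 7, 14}. Evaluating: f(1) = -41, f(-1) = 13, f(2) = -62, f(-2) = 34, f(7) = 133, f(-7) = -161, f(14) = 2338, f(-14) = -2366; none is 0, so f has no rational root and is therefore irreducible over Q (a cubic with no linear factor over a field is irreducible). For an irreducible cubic, the Galois group is A_3 or S_3 according as the discriminant disc(f) = -4a^3 - 27b^2 = -4·(-28)^3 - 27·(-14)^2 = 82516 is or is not a square in Q. Here disc(f) = 82516 is not a perfect square in Q, so the Galois group of f over Q is not contained in A_3 and must be all of S_3. The splitting field has degree |S_3| = 6 over Q, so [K : Q] = 6.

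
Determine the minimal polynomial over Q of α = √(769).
m_α(x) = x^2 - 769

α satisfies α^2 - 769 = 0, so x^2 - 769 annihilates α. Since d = 769 is squarefree and ≠ 1, it is not a perfect square in Q, so x^2 - 769 has no rational root and is therefore irreducible over Q (a degree-2 polynomial over a field is irreducible iff it has no root). Hence m_α(x) = x^2 - 769.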